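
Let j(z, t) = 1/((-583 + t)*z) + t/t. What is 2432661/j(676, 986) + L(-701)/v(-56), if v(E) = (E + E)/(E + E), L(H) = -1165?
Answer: 662407591123/272429 ≈ 2.4315e+6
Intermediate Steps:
v(E) = 1 (v(E) = (2*E)/((2*E)) = (2*E)*(1/(2*E)) = 1)
j(z, t) = 1 + 1/(z*(-583 + t)) (j(z, t) = 1/(z*(-583 + t)) + 1 = 1 + 1/(z*(-583 + t)))
2432661/j(676, 986) + L(-701)/v(-56) = 2432661/(((1 - 583*676 + 986*676)/(676*(-583 + 986)))) - 1165/1 = 2432661/(((1/676)*(1 - 394108 + 666536)/403)) - 1165*1 = 2432661/(((1/676)*(1/403)*272429)) - 1165 = 2432661/(272429/272428) - 1165 = 2432661*(272428/272429) - 1165 = 662724970908/272429 - 1165 = 662407591123/272429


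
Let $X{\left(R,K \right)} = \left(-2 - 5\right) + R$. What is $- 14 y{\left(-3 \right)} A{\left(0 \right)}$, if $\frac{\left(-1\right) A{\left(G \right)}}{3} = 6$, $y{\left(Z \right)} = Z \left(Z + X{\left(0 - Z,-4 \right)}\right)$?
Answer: $5292$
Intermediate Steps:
$X{\left(R,K \right)} = -7 + R$
$y{\left(Z \right)} = - 7 Z$ ($y{\left(Z \right)} = Z \left(Z + \left(-7 + \left(0 - Z\right)\right)\right) = Z \left(Z - \left(7 + Z\right)\right) = Z \left(-7\right) = - 7 Z$)
$A{\left(G \right)} = -18$ ($A{\left(G \right)} = \left(-3\right) 6 = -18$)
$- 14 y{\left(-3 \right)} A{\left(0 \right)} = - 14 \left(\left(-7\right) \left(-3\right)\right) \left(-18\right) = \left(-14\right) 21 \left(-18\right) = \left(-294\right) \left(-18\right) = 5292$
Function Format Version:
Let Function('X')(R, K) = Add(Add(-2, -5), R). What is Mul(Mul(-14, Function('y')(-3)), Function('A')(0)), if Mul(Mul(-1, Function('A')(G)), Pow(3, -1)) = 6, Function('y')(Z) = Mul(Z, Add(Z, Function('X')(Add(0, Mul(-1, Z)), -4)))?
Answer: 5292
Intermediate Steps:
Function('X')(R, K) = Add(-7, R)
Function('y')(Z) = Mul(-7, Z) (Function('y')(Z) = Mul(Z, Add(Z, Add(-7, Add(0, Mul(-1, Z))))) = Mul(Z, Add(Z, Add(-7, Mul(-1, Z)))) = Mul(Z, -7) = Mul(-7, Z))
Function('A')(G) = -18 (Function('A')(G) = Mul(-3, 6) = -18)
Mul(Mul(-14, Function('y')(-3)), Function('A')(0)) = Mul(Mul(-14, Mul(-7, -3)), -18) = Mul(Mul(-14, 21), -18) = Mul(-294, -18) = 5292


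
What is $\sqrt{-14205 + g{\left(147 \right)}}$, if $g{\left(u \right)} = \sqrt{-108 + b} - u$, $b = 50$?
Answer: $\sqrt{-14352 + i \sqrt{58}} \approx 0.0318 + 119.8 i$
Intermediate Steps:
$g{\left(u \right)} = - u + i \sqrt{58}$ ($g{\left(u \right)} = \sqrt{-108 + 50} - u = \sqrt{-58} - u = i \sqrt{58} - u = - u + i \sqrt{58}$)
$\sqrt{-14205 + g{\left(147 \right)}} = \sqrt{-14205 + \left(\left(-1\right) 147 + i \sqrt{58}\right)} = \sqrt{-14205 - \left(147 - i \sqrt{58}\right)} = \sqrt{-14352 + i \sqrt{58}}$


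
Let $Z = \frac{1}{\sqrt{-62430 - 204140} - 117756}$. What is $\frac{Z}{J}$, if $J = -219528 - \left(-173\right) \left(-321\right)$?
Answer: $\frac{19626}{635699991736411} + \frac{i \sqrt{266570}}{3814199950418466} \approx 3.0873 \cdot 10^{-11} + 1.3536 \cdot 10^{-13} i$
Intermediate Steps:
$Z = \frac{1}{-117756 + i \sqrt{266570}}$ ($Z = \frac{1}{\sqrt{-266570} - 117756} = \frac{1}{i \sqrt{266570} - 117756} = \frac{1}{-117756 + i \sqrt{266570}} \approx -8.492 \cdot 10^{-6} - 3.723 \cdot 10^{-8} i$)
$J = -275061$ ($J = -219528 - 55533 = -275061$)
$\frac{Z}{J} = \frac{- \frac{58878}{6933371053} - \frac{i \sqrt{266570}}{13866742106}}{-275061} = \left(- \frac{58878}{6933371053} - \frac{i \sqrt{266570}}{13866742106}\right) \left(- \frac{1}{275061}\right) = \frac{19626}{635699991736411} + \frac{i \sqrt{266570}}{3814199950418466}$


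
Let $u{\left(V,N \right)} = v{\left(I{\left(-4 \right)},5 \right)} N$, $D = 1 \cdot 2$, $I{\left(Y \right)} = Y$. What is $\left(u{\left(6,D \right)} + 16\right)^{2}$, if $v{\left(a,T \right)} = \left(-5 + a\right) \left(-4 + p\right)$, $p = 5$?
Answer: $4$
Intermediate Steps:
$D = 2$
$v{\left(a,T \right)} = -5 + a$ ($v{\left(a,T \right)} = \left(-5 + a\right) \left(-4 + 5\right) = \left(-5 + a\right) 1 = -5 + a$)
$u{\left(V,N \right)} = - 9 N$ ($u{\left(V,N \right)} = \left(-5 - 4\right) N = - 9 N$)
$\left(u{\left(6,D \right)} + 16\right)^{2} = \left(\left(-9\right) 2 + 16\right)^{2} = \left(-18 + 16\right)^{2} = \left(-2\right)^{2} = 4$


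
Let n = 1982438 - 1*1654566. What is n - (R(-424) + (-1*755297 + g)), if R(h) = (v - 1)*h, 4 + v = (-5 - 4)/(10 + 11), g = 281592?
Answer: 5594927/7 ≈ 7.9928e+5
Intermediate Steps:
n = 327872 (n = 1982438 - 1654566 = 327872)
v = -31/7 (v = -4 + (-5 - 4)/(10 + 11) = -4 - 9/21 = -4 - 9*1/21 = -4 - 3/7 = -31/7 ≈ -4.4286)
R(h) = -38*h/7 (R(h) = (-31/7 - 1)*h = -38*h/7)
n - (R(-424) + (-1*755297 + g)) = 327872 - (-38/7*(-424) + (-1*755297 + 281592)) = 327872 - (16112/7 + (-755297 + 281592)) = 327872 - (16112/7 - 473705) = 327872 - 1*(-3299823/7) = 327872 + 3299823/7 = 5594927/7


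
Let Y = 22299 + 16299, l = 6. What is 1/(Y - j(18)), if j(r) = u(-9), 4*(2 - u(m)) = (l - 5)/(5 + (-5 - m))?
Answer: 36/1389457 ≈ 2.5909e-5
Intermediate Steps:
u(m) = 2 + 1/(4*m) (u(m) = 2 - (6 - 5)/(4*(5 + (-5 - m))) = 2 - 1/(4*((-m))) = 2 - (-1/m)/4 = 2 - (-1)/(4*m) = 2 + 1/(4*m))
j(r) = 71/36 (j(r) = 2 + (¼)/(-9) = 2 + (¼)*(-⅑) = 2 - 1/36 = 71/36)
Y = 38598
1/(Y - j(18)) = 1/(38598 - 1*71/36) = 1/(38598 - 71/36) = 1/(1389457/36) = 36/1389457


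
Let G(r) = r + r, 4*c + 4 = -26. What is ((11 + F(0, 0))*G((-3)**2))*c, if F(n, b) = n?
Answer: -1485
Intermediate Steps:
c = -15/2 (c = -1 + (1/4)*(-26) = -1 - 13/2 = -15/2 ≈ -7.5000)
G(r) = 2*r
((11 + F(0, 0))*G((-3)**2))*c = ((11 + 0)*(2*(-3)**2))*(-15/2) = (11*(2*9))*(-15/2) = (11*18)*(-15/2) = 198*(-15/2) = -1485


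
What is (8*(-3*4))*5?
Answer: -480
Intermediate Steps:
(8*(-3*4))*5 = (8*(-12))*5 = -96*5 = -480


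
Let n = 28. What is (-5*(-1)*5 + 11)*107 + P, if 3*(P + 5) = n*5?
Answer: 11681/3 ≈ 3893.7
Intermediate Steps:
P = 125/3 (P = -5 + (28*5)/3 = -5 + (⅓)*140 = -5 + 140/3 = 125/3 ≈ 41.667)
(-5*(-1)*5 + 11)*107 + P = (-5*(-1)*5 + 11)*107 + 125/3 = (5*5 + 11)*107 + 125/3 = (25 + 11)*107 + 125/3 = 36*107 + 125/3 = 3852 + 125/3 = 11681/3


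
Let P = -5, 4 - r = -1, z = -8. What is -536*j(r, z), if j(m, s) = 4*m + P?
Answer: -8040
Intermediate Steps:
r = 5 (r = 4 - 1*(-1) = 4 + 1 = 5)
j(m, s) = -5 + 4*m (j(m, s) = 4*m - 5 = -5 + 4*m)
-536*j(r, z) = -536*(-5 + 4*5) = -536*(-5 + 20) = -536*15 = -8040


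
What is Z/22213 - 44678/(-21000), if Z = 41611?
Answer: 933131707/233236500 ≈ 4.0008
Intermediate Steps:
Z/22213 - 44678/(-21000) = 41611/22213 - 44678/(-21000) = 41611*(1/22213) - 44678*(-1/21000) = 41611/22213 + 22339/10500 = 933131707/233236500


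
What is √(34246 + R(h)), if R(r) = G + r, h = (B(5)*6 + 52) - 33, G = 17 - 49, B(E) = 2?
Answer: 3*√3805 ≈ 185.05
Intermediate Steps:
G = -32
h = 31 (h = (2*6 + 52) - 33 = (12 + 52) - 33 = 64 - 33 = 31)
R(r) = -32 + r
√(34246 + R(h)) = √(34246 + (-32 + 31)) = √(34246 - 1) = √34245 = 3*√3805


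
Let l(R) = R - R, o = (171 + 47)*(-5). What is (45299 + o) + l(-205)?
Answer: 44209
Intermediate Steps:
o = -1090 (o = 218*(-5) = -1090)
l(R) = 0
(45299 + o) + l(-205) = (45299 - 1090) + 0 = 44209 + 0 = 44209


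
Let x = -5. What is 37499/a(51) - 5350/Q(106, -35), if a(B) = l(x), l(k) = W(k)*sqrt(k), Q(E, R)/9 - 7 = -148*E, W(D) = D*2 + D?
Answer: 5350/141129 + 37499*I*sqrt(5)/75 ≈ 0.037909 + 1118.0*I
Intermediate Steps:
W(D) = 3*D (W(D) = 2*D + D = 3*D)
Q(E, R) = 63 - 1332*E (Q(E, R) = 63 + 9*(-148*E) = 63 - 1332*E)
l(k) = 3*k**(3/2) (l(k) = (3*k)*sqrt(k) = 3*k**(3/2))
a(B) = -15*I*sqrt(5) (a(B) = 3*(-5)**(3/2) = 3*(-5*I*sqrt(5)) = -15*I*sqrt(5))
37499/a(51) - 5350/Q(106, -35) = 37499/((-15*I*sqrt(5))) - 5350/(63 - 1332*106) = 37499*(I*sqrt(5)/75) - 5350/(63 - 141192) = 37499*I*sqrt(5)/75 - 5350/(-141129) = 37499*I*sqrt(5)/75 - 5350*(-1/141129) = 37499*I*sqrt(5)/75 + 5350/141129 = 5350/141129 + 37499*I*sqrt(5)/75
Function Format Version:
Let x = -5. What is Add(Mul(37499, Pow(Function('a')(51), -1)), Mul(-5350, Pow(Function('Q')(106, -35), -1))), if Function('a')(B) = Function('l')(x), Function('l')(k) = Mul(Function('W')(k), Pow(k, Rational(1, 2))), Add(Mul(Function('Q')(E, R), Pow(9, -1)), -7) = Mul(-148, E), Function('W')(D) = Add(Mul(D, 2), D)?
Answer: Add(Rational(5350, 141129), Mul(Rational(37499, 75), I, Pow(5, Rational(1, 2)))) ≈ Add(0.037909, Mul(1118.0, I))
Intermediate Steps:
Function('W')(D) = Mul(3, D) (Function('W')(D) = Add(Mul(2, D), D) = Mul(3, D))
Function('Q')(E, R) = Add(63, Mul(-1332, E)) (Function('Q')(E, R) = Add(63, Mul(9, Mul(-148, E))) = Add(63, Mul(-1332, E)))
Function('l')(k) = Mul(3, Pow(k, Rational(3, 2))) (Function('l')(k) = Mul(Mul(3, k), Pow(k, Rational(1, 2))) = Mul(3, Pow(k, Rational(3, 2))))
Function('a')(B) = Mul(-15, I, Pow(5, Rational(1, 2))) (Function('a')(B) = Mul(3, Pow(-5, Rational(3, 2))) = Mul(3, Mul(-5, I, Pow(5, Rational(1, 2)))) = Mul(-15, I, Pow(5, Rational(1, 2))))
Add(Mul(37499, Pow(Function('a')(51), -1)), Mul(-5350, Pow(Function('Q')(106, -35), -1))) = Add(Mul(37499, Pow(Mul(-15, I, Pow(5, Rational(1, 2))), -1)), Mul(-5350, Pow(Add(63, Mul(-1332, 106)), -1))) = Add(Mul(37499, Mul(Rational(1, 75), I, Pow(5, Rational(1, 2)))), Mul(-5350, Pow(Add(63, -141192), -1))) = Add(Mul(Rational(37499, 75), I, Pow(5, Rational(1, 2))), Mul(-5350, Pow(-141129, -1))) = Add(Mul(Rational(37499, 75), I, Pow(5, Rational(1, 2))), Mul(-5350, Rational(-1, 141129))) = Add(Mul(Rational(37499, 75), I, Pow(5, Rational(1, 2))), Rational(5350, 141129)) = Add(Rational(5350, 141129), Mul(Rational(37499, 75), I, Pow(5, Rational(1, 2))))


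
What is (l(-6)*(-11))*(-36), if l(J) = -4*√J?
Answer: -1584*I*√6 ≈ -3880.0*I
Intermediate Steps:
(l(-6)*(-11))*(-36) = (-4*I*√6*(-11))*(-36) = (44*I*√6)*(-36) = -1584*I*√6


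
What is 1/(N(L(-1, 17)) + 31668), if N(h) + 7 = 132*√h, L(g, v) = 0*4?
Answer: 1/31661 ≈ 3.1585e-5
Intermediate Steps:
L(g, v) = 0
N(h) = -7 + 132*√h
1/(N(L(-1, 17)) + 31668) = 1/((-7 + 132*√0) + 31668) = 1/((-7 + 132*0) + 31668) = 1/((-7 + 0) + 31668) = 1/(-7 + 31668) = 1/31661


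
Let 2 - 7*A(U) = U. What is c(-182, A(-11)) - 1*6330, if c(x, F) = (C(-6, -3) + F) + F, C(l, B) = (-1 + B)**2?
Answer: -44172/7 ≈ -6310.3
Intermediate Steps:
A(U) = 2/7 - U/7
c(x, F) = 16 + 2*F (c(x, F) = ((-1 - 3)**2 + F) + F = ((-4)**2 + F) + F = (16 + F) + F = 16 + 2*F)
c(-182, A(-11)) - 1*6330 = (16 + 2*(2/7 - 1/7*(-11))) - 1*6330 = (16 + 2*(2/7 + 11/7)) - 6330 = (16 + 2*(13/7)) - 6330 = (16 + 26/7) - 6330 = 138/7 - 6330 = -44172/7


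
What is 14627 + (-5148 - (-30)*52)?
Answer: 11039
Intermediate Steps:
14627 + (-5148 - (-30)*52) = 14627 + (-5148 - 1*(-1560)) = 14627 + (-5148 + 1560) = 14627 - 3588 = 11039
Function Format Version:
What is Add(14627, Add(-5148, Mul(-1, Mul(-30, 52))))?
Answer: 11039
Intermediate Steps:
Add(14627, Add(-5148, Mul(-1, Mul(-30, 52)))) = Add(14627, Add(-5148, Mul(-1, -1560))) = Add(14627, Add(-5148, 1560)) = Add(14627, -3588) = 11039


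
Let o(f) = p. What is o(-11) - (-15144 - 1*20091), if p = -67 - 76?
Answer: 35092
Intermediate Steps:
p = -143
o(f) = -143
o(-11) - (-15144 - 1*20091) = -143 - (-15144 - 1*20091) = -143 - (-15144 - 20091) = -143 - 1*(-35235) = -143 + 35235 = 35092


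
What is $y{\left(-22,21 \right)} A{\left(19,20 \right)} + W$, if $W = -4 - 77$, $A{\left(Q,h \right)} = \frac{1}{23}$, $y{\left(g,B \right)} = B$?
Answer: $- \frac{1842}{23} \approx -80.087$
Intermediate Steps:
$A{\left(Q,h \right)} = \frac{1}{23}$
$W = -81$ ($W = -4 - 77 = -81$)
$y{\left(-22,21 \right)} A{\left(19,20 \right)} + W = 21 \cdot \frac{1}{23} - 81 = \frac{21}{23} - 81 = - \frac{1842}{23}$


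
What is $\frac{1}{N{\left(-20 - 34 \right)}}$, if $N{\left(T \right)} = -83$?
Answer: $- \frac{1}{83} \approx -0.012048$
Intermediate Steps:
$\frac{1}{N{\left(-20 - 34 \right)}} = \frac{1}{-83} = - \frac{1}{83}$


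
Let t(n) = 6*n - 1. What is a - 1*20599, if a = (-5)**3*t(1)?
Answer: -21224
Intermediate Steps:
t(n) = -1 + 6*n
a = -625 (a = (-5)**3*(-1 + 6*1) = -125*(-1 + 6) = -125*5 = -625)
a - 1*20599 = -625 - 1*20599 = -625 - 20599 = -21224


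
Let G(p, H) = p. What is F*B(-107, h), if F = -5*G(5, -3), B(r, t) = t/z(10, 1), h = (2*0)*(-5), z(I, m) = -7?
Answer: 0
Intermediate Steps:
h = 0 (h = 0*(-5) = 0)
B(r, t) = -t/7 (B(r, t) = t/(-7) = t*(-⅐) = -t/7)
F = -25 (F = -5*5 = -25)
F*B(-107, h) = -(-25)*0/7 = -25*0 = 0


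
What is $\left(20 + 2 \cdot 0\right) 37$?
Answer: $740$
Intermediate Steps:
$\left(20 + 2 \cdot 0\right) 37 = \left(20 + 0\right) 37 = 20 \cdot 37 = 740$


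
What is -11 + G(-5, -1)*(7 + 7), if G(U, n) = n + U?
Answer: -95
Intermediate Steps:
G(U, n) = U + n
-11 + G(-5, -1)*(7 + 7) = -11 + (-5 - 1)*(7 + 7) = -11 - 6*14 = -11 - 84 = -95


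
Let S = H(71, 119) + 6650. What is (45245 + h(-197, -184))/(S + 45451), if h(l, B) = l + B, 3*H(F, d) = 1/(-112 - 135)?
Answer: 4155528/4825855 ≈ 0.86110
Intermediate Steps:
H(F, d) = -1/741 (H(F, d) = 1/(3*(-112 - 135)) = (⅓)/(-247) = (⅓)*(-1/247) = -1/741)
S = 4927649/741 (S = -1/741 + 6650 = 4927649/741 ≈ 6650.0)
h(l, B) = B + l
(45245 + h(-197, -184))/(S + 45451) = (45245 + (-184 - 197))/(4927649/741 + 45451) = (45245 - 381)/(38606840/741) = 44864*(741/38606840) = 4155528/4825855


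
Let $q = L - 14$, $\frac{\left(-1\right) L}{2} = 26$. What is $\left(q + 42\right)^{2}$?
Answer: $576$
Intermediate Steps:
$L = -52$ ($L = \left(-2\right) 26 = -52$)
$q = -66$ ($q = -52 - 14 = -66$)
$\left(q + 42\right)^{2} = \left(-66 + 42\right)^{2} = \left(-24\right)^{2} = 576$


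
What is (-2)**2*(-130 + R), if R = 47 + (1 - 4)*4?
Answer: -380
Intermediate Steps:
R = 35 (R = 47 - 3*4 = 47 - 12 = 35)
(-2)**2*(-130 + R) = (-2)**2*(-130 + 35) = 4*(-95) = -380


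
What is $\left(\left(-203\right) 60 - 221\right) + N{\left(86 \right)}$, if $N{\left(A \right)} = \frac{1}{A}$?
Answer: $- \frac{1066485}{86} \approx -12401.0$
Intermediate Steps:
$\left(\left(-203\right) 60 - 221\right) + N{\left(86 \right)} = \left(\left(-203\right) 60 - 221\right) + \frac{1}{86} = \left(-12180 - 221\right) + \frac{1}{86} = -12401 + \frac{1}{86} = - \frac{1066485}{86}$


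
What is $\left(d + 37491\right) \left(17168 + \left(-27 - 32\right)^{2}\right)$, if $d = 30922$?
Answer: $1412660037$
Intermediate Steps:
$\left(d + 37491\right) \left(17168 + \left(-27 - 32\right)^{2}\right) = \left(30922 + 37491\right) \left(17168 + \left(-27 - 32\right)^{2}\right) = 68413 \left(17168 + \left(-59\right)^{2}\right) = 68413 \left(17168 + 3481\right) = 68413 \cdot 20649 = 1412660037$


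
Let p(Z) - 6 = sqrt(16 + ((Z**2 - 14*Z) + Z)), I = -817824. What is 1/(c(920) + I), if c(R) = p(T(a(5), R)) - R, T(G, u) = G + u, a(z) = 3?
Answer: -409369/335165536349 - sqrt(839946)/670331072698 ≈ -1.2228e-6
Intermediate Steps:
p(Z) = 6 + sqrt(16 + Z**2 - 13*Z) (p(Z) = 6 + sqrt(16 + ((Z**2 - 14*Z) + Z)) = 6 + sqrt(16 + (Z**2 - 13*Z)) = 6 + sqrt(16 + Z**2 - 13*Z))
c(R) = 6 + sqrt(-23 + (3 + R)**2 - 13*R) - R (c(R) = (6 + sqrt(16 + (3 + R)**2 - 13*(3 + R))) - R = (6 + sqrt(16 + (3 + R)**2 + (-39 - 13*R))) - R = (6 + sqrt(-23 + (3 + R)**2 - 13*R)) - R = 6 + sqrt(-23 + (3 + R)**2 - 13*R) - R)
1/(c(920) + I) = 1/((6 + sqrt(-14 + 920**2 - 7*920) - 1*920) - 817824) = 1/((6 + sqrt(-14 + 846400 - 6440) - 920) - 817824) = 1/((6 + sqrt(839946) - 920) - 817824) = 1/((-914 + sqrt(839946)) - 817824) = 1/(-818738 + sqrt(839946))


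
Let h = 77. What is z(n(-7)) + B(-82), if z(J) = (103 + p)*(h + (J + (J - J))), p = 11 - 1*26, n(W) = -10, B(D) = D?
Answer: 5814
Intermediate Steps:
p = -15 (p = 11 - 26 = -15)
z(J) = 6776 + 88*J (z(J) = (103 - 15)*(77 + (J + (J - J))) = 88*(77 + (J + 0)) = 88*(77 + J) = 6776 + 88*J)
z(n(-7)) + B(-82) = (6776 + 88*(-10)) - 82 = (6776 - 880) - 82 = 5896 - 82 = 5814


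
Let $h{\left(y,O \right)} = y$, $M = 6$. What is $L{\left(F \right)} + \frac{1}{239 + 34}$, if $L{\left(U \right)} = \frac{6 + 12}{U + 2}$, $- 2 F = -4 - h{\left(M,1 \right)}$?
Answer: $\frac{703}{273} \approx 2.5751$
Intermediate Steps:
$F = 5$ ($F = - \frac{-4 - 6}{2} = \left(- \frac{1}{2}\right) \left(-10\right) = 5$)
$L{\left(U \right)} = \frac{18}{2 + U}$
$L{\left(F \right)} + \frac{1}{239 + 34} = \frac{18}{2 + 5} + \frac{1}{239 + 34} = \frac{18}{7} + \frac{1}{273} = \frac{703}{273}$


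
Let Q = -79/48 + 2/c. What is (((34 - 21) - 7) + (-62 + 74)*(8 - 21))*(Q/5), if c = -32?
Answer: 205/4 ≈ 51.250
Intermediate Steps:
Q = -41/24 (Q = -79/48 + 2/(-32) = -79*1/48 + 2*(-1/32) = -79/48 - 1/16 = -41/24 ≈ -1.7083)
(((34 - 21) - 7) + (-62 + 74)*(8 - 21))*(Q/5) = (((34 - 21) - 7) + (-62 + 74)*(8 - 21))*(-41/24/5) = ((13 - 7) + 12*(-13))*(-41/24*⅕) = (6 - 156)*(-41/120) = -150*(-41/120) = 205/4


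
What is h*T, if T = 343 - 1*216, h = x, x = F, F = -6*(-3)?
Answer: 2286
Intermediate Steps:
F = 18
x = 18
h = 18
T = 127 (T = 343 - 216 = 127)
h*T = 18*127 = 2286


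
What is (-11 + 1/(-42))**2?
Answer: 214369/1764 ≈ 121.52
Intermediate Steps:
(-11 + 1/(-42))**2 = (-11 - 1/42)**2 = (-463/42)**2 = 214369/1764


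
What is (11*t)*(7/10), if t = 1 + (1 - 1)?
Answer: 77/10 ≈ 7.7000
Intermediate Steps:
t = 1 (t = 1 + 0 = 1)
(11*t)*(7/10) = (11*1)*(7/10) = 11*(7*(⅒)) = 11*(7/10) = 77/10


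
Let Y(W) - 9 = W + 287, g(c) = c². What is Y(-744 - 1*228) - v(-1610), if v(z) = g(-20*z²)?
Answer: -2687592964000676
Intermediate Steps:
Y(W) = 296 + W (Y(W) = 9 + (W + 287) = 9 + (287 + W) = 296 + W)
v(z) = 400*z⁴ (v(z) = (-20*z²)² = 400*z⁴)
Y(-744 - 1*228) - v(-1610) = (296 + (-744 - 1*228)) - 400*(-1610)⁴ = (296 + (-744 - 228)) - 400*6718982410000 = (296 - 972) - 1*2687592964000000 = -676 - 2687592964000000 = -2687592964000676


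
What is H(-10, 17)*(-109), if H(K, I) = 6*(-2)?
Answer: 1308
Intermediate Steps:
H(K, I) = -12
H(-10, 17)*(-109) = -12*(-109) = 1308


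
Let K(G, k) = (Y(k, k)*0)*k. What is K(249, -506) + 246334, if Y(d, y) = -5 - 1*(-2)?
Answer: 246334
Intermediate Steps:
Y(d, y) = -3 (Y(d, y) = -5 + 2 = -3)
K(G, k) = 0 (K(G, k) = (-3*0)*k = 0*k = 0)
K(249, -506) + 246334 = 0 + 246334 = 246334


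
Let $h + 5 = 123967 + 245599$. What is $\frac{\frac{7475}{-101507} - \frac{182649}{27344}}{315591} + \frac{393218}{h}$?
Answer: $\frac{38270557920790194709}{35968826719480631312} \approx 1.064$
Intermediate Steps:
$h = 369561$ ($h = -5 + \left(123967 + 245599\right) = -5 + 369566 = 369561$)
$\frac{\frac{7475}{-101507} - \frac{182649}{27344}}{315591} + \frac{393218}{h} = \frac{\frac{7475}{-101507} - \frac{182649}{27344}}{315591} + \frac{393218}{369561} = \left(7475 \left(- \frac{1}{101507}\right) - \frac{182649}{27344}\right) \frac{1}{315591} + 393218 \cdot \frac{1}{369561} = \left(- \frac{7475}{101507} - \frac{182649}{27344}\right) \frac{1}{315591} + \frac{393218}{369561} = \left(- \frac{18744548443}{2775607408}\right) \frac{1}{315591} + \frac{393218}{369561} = - \frac{18744548443}{875956717498128} + \frac{393218}{369561} = \frac{38270557920790194709}{35968826719480631312}$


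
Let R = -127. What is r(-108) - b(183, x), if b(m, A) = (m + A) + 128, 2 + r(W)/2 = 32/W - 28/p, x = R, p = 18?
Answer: -5176/27 ≈ -191.70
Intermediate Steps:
x = -127
r(W) = -64/9 + 64/W (r(W) = -4 + 2*(32/W - 28/18) = -4 + 2*(32/W - 28*1/18) = -4 + 2*(32/W - 14/9) = -4 + 2*(-14/9 + 32/W) = -4 + (-28/9 + 64/W) = -64/9 + 64/W)
b(m, A) = 128 + A + m (b(m, A) = (A + m) + 128 = 128 + A + m)
r(-108) - b(183, x) = (-64/9 + 64/(-108)) - (128 - 127 + 183) = (-64/9 + 64*(-1/108)) - 1*184 = (-64/9 - 16/27) - 184 = -208/27 - 184 = -5176/27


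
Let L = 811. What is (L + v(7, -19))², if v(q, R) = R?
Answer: 627264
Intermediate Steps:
(L + v(7, -19))² = (811 - 19)² = 792² = 627264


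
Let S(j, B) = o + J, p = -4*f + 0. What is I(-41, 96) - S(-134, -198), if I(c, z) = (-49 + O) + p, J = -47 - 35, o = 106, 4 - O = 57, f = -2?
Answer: -118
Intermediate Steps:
O = -53 (O = 4 - 1*57 = 4 - 57 = -53)
p = 8 (p = -4*(-2) + 0 = 8 + 0 = 8)
J = -82
I(c, z) = -94 (I(c, z) = (-49 - 53) + 8 = -102 + 8 = -94)
S(j, B) = 24 (S(j, B) = 106 - 82 = 24)
I(-41, 96) - S(-134, -198) = -94 - 1*24 = -94 - 24 = -118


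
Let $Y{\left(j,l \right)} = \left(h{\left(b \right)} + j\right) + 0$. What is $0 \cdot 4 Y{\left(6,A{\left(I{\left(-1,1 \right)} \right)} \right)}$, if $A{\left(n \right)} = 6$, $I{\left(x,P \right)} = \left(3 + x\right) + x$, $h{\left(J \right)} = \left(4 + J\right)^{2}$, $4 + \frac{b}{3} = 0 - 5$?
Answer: $0$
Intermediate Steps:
$b = -27$ ($b = -12 + 3 \left(0 - 5\right) = -12 + 3 \left(-5\right) = -12 - 15 = -27$)
$I{\left(x,P \right)} = 3 + 2 x$
$Y{\left(j,l \right)} = 529 + j$ ($Y{\left(j,l \right)} = \left(\left(4 - 27\right)^{2} + j\right) + 0 = \left(\left(-23\right)^{2} + j\right) + 0 = \left(529 + j\right) + 0 = 529 + j$)
$0 \cdot 4 Y{\left(6,A{\left(I{\left(-1,1 \right)} \right)} \right)} = 0 \cdot 4 \left(529 + 6\right) = 0 \cdot 535 = 0$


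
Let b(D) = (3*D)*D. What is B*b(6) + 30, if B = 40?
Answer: 4350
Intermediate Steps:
b(D) = 3*D²
B*b(6) + 30 = 40*(3*6²) + 30 = 40*(3*36) + 30 = 40*108 + 30 = 4320 + 30 = 4350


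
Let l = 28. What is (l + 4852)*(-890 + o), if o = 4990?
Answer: 20008000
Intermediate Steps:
(l + 4852)*(-890 + o) = (28 + 4852)*(-890 + 4990) = 4880*4100 = 20008000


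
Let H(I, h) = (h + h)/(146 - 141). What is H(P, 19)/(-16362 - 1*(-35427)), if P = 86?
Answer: 38/95325 ≈ 0.00039864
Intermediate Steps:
H(I, h) = 2*h/5 (H(I, h) = (2*h)/5 = (2*h)*(⅕) = 2*h/5)
H(P, 19)/(-16362 - 1*(-35427)) = ((⅖)*19)/(-16362 - 1*(-35427)) = 38/(5*(-16362 + 35427)) = (38/5)/19065 = (38/5)*(1/19065) = 38/95325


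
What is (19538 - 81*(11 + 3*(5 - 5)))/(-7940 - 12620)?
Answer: -18647/20560 ≈ -0.90696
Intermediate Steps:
(19538 - 81*(11 + 3*(5 - 5)))/(-7940 - 12620) = (19538 - 81*(11 + 3*0))/(-20560) = (19538 - 81*(11 + 0))*(-1/20560) = (19538 - 81*11)*(-1/20560) = (19538 - 891)*(-1/20560) = 18647*(-1/20560) = -18647/20560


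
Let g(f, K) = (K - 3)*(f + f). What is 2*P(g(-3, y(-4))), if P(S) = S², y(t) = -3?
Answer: 2592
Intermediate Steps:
g(f, K) = 2*f*(-3 + K) (g(f, K) = (-3 + K)*(2*f) = 2*f*(-3 + K))
2*P(g(-3, y(-4))) = 2*(2*(-3)*(-3 - 3))² = 2*(2*(-3)*(-6))² = 2*36² = 2*1296 = 2592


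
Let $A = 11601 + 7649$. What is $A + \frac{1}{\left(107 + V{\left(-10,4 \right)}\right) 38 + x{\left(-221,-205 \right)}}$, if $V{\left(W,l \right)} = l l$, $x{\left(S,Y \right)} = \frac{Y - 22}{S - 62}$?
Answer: $\frac{25467153533}{1322969} \approx 19250.0$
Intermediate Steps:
$x{\left(S,Y \right)} = \frac{-22 + Y}{-62 + S}$
$V{\left(W,l \right)} = l^{2}$
$A = 19250$
$A + \frac{1}{\left(107 + V{\left(-10,4 \right)}\right) 38 + x{\left(-221,-205 \right)}} = 19250 + \frac{1}{\left(107 + 4^{2}\right) 38 + \frac{-22 - 205}{-62 - 221}} = 19250 + \frac{1}{\left(107 + 16\right) 38 + \frac{1}{-283} \left(-227\right)} = 19250 + \frac{1}{123 \cdot 38 - - \frac{227}{283}} = 19250 + \frac{1}{4674 + \frac{227}{283}} = 19250 + \frac{1}{\frac{1322969}{283}} = 19250 + \frac{283}{1322969} = \frac{25467153533}{1322969}$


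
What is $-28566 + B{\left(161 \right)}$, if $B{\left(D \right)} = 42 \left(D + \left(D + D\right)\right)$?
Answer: $-8280$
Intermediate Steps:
$B{\left(D \right)} = 126 D$ ($B{\left(D \right)} = 42 \left(D + 2 D\right) = 42 \cdot 3 D = 126 D$)
$-28566 + B{\left(161 \right)} = -28566 + 126 \cdot 161 = -28566 + 20286 = -8280$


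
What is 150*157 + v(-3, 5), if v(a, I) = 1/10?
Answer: 235501/10 ≈ 23550.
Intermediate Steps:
v(a, I) = 1/10
150*157 + v(-3, 5) = 150*157 + 1/10 = 23550 + 1/10 = 235501/10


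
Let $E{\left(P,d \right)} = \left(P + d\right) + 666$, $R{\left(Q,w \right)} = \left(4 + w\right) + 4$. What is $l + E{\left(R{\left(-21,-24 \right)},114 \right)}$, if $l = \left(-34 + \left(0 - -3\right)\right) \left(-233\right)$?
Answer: $7987$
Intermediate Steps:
$l = 7223$ ($l = \left(-34 + \left(0 + 3\right)\right) \left(-233\right) = \left(-34 + 3\right) \left(-233\right) = \left(-31\right) \left(-233\right) = 7223$)
$R{\left(Q,w \right)} = 8 + w$
$E{\left(P,d \right)} = 666 + P + d$
$l + E{\left(R{\left(-21,-24 \right)},114 \right)} = 7223 + \left(666 + \left(8 - 24\right) + 114\right) = 7223 + \left(666 - 16 + 114\right) = 7223 + 764 = 7987$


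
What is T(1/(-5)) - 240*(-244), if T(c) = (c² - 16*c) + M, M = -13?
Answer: 1463756/25 ≈ 58550.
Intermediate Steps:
T(c) = -13 + c² - 16*c (T(c) = (c² - 16*c) - 13 = -13 + c² - 16*c)
T(1/(-5)) - 240*(-244) = (-13 + (1/(-5))² - 16/(-5)) - 240*(-244) = (-13 + (-⅕)² - 16*(-⅕)) + 58560 = (-13 + 1/25 + 16/5) + 58560 = -244/25 + 58560 = 1463756/25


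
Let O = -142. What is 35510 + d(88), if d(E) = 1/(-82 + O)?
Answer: 7954239/224 ≈ 35510.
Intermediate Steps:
d(E) = -1/224 (d(E) = 1/(-82 - 142) = 1/(-224) = -1/224)
35510 + d(88) = 35510 - 1/224 = 7954239/224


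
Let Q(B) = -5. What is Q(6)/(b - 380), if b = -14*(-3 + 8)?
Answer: 1/90 ≈ 0.011111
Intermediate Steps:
b = -70 (b = -14*5 = -70)
Q(6)/(b - 380) = -5/(-70 - 380) = -5/(-450) = -5*(-1/450) = 1/90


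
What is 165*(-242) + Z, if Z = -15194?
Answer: -55124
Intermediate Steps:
165*(-242) + Z = 165*(-242) - 15194 = -39930 - 15194 = -55124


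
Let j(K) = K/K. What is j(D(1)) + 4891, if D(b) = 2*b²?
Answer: 4892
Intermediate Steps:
j(K) = 1
j(D(1)) + 4891 = 1 + 4891 = 4892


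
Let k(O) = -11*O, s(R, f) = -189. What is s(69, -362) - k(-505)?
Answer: -5744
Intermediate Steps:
s(69, -362) - k(-505) = -189 - (-11)*(-505) = -189 - 1*5555 = -189 - 5555 = -5744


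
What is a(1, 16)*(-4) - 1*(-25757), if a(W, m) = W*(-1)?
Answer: 25761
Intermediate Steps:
a(W, m) = -W
a(1, 16)*(-4) - 1*(-25757) = -1*1*(-4) - 1*(-25757) = -1*(-4) + 25757 = 4 + 25757 = 25761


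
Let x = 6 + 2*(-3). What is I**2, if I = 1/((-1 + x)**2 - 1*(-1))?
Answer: 1/4 ≈ 0.25000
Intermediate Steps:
x = 0 (x = 6 - 6 = 0)
I = 1/2 (I = 1/((-1 + 0)**2 - 1*(-1)) = 1/((-1)**2 + 1) = 1/(1 + 1) = 1/2 ≈ 0.50000)
I**2 = (1/2)**2 = 1/4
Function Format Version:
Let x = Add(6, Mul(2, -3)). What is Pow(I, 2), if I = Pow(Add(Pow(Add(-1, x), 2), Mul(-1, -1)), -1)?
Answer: Rational(1, 4) ≈ 0.25000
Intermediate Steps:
x = 0 (x = Add(6, -6) = 0)
I = Rational(1, 2) (I = Pow(Add(Pow(Add(-1, 0), 2), Mul(-1, -1)), -1) = Pow(Add(Pow(-1, 2), 1), -1) = Pow(Add(1, 1), -1) = Pow(2, -1) = Rational(1, 2) ≈ 0.50000)
Pow(I, 2) = Pow(Rational(1, 2), 2) = Rational(1, 4)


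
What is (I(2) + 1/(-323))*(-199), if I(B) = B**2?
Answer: -256909/323 ≈ -795.38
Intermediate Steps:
(I(2) + 1/(-323))*(-199) = (2**2 + 1/(-323))*(-199) = (4 - 1/323)*(-199) = (1291/323)*(-199) = -256909/323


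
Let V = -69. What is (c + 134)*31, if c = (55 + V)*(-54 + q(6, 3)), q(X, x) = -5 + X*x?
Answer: 21948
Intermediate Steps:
c = 574 (c = (55 - 69)*(-54 + (-5 + 6*3)) = -14*(-54 + (-5 + 18)) = -14*(-54 + 13) = -14*(-41) = 574)
(c + 134)*31 = (574 + 134)*31 = 708*31 = 21948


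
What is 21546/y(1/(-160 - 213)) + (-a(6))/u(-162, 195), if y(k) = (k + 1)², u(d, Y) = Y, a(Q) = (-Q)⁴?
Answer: 10821610629/499720 ≈ 21655.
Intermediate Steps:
a(Q) = Q⁴
y(k) = (1 + k)²
21546/y(1/(-160 - 213)) + (-a(6))/u(-162, 195) = 21546/((1 + 1/(-160 - 213))²) - 1*6⁴/195 = 21546/((1 + 1/(-373))²) - 1*1296*(1/195) = 21546/((1 - 1/373)²) - 1296*1/195 = 21546/((372/373)²) - 432/65 = 21546/(138384/139129) - 432/65 = 21546*(139129/138384) - 432/65 = 166537413/7688 - 432/65 = 10821610629/499720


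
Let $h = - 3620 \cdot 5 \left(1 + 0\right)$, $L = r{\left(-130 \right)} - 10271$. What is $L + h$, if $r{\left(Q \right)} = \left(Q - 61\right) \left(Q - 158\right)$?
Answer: $26637$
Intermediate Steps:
$r{\left(Q \right)} = \left(-158 + Q\right) \left(-61 + Q\right)$ ($r{\left(Q \right)} = \left(-61 + Q\right) \left(-158 + Q\right) = \left(-158 + Q\right) \left(-61 + Q\right)$)
$L = 44737$ ($L = \left(9638 + \left(-130\right)^{2} - -28470\right) - 10271 = \left(9638 + 16900 + 28470\right) - 10271 = 55008 - 10271 = 44737$)
$h = -18100$ ($h = - 3620 \cdot 5 \cdot 1 = \left(-3620\right) 5 = -18100$)
$L + h = 44737 - 18100 = 26637$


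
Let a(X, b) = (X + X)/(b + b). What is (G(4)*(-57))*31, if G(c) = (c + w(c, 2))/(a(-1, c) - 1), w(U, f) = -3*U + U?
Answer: -28272/5 ≈ -5654.4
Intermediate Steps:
a(X, b) = X/b (a(X, b) = (2*X)/((2*b)) = (2*X)*(1/(2*b)) = X/b)
w(U, f) = -2*U
G(c) = -c/(-1 - 1/c) (G(c) = (c - 2*c)/(-1/c - 1) = (-c)/(-1 - 1/c) = -c/(-1 - 1/c))
(G(4)*(-57))*31 = ((4²/(1 + 4))*(-57))*31 = ((16/5)*(-57))*31 = -912/5*31 = -28272/5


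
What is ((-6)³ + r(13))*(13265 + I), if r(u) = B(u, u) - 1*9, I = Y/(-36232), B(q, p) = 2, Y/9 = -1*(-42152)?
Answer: -13386637372/4529 ≈ -2.9558e+6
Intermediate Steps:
Y = 379368 (Y = 9*(-1*(-42152)) = 9*42152 = 379368)
I = -47421/4529 (I = 379368/(-36232) = 379368*(-1/36232) = -47421/4529 ≈ -10.471)
r(u) = -7 (r(u) = 2 - 1*9 = 2 - 9 = -7)
((-6)³ + r(13))*(13265 + I) = ((-6)³ - 7)*(13265 - 47421/4529) = (-216 - 7)*(60029764/4529) = -223*60029764/4529 = -13386637372/4529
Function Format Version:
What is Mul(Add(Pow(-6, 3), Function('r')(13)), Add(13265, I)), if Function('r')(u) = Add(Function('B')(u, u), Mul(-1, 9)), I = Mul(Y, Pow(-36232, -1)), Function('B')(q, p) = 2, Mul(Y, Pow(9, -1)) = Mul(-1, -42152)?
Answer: Rational(-13386637372, 4529) ≈ -2.9558e+6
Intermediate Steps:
Y = 379368 (Y = Mul(9, Mul(-1, -42152)) = Mul(9, 42152) = 379368)
I = Rational(-47421, 4529) (I = Mul(379368, Pow(-36232, -1)) = Mul(379368, Rational(-1, 36232)) = Rational(-47421, 4529) ≈ -10.471)
Function('r')(u) = -7 (Function('r')(u) = Add(2, Mul(-1, 9)) = Add(2, -9) = -7)
Mul(Add(Pow(-6, 3), Function('r')(13)), Add(13265, I)) = Mul(Add(Pow(-6, 3), -7), Add(13265, Rational(-47421, 4529))) = Mul(Add(-216, -7), Rational(60029764, 4529)) = Mul(-223, Rational(60029764, 4529)) = Rational(-13386637372, 4529)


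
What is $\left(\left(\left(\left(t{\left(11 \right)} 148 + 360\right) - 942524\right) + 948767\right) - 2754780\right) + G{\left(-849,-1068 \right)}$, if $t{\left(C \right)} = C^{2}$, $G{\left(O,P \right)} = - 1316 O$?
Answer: $-1612985$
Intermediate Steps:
$\left(\left(\left(\left(t{\left(11 \right)} 148 + 360\right) - 942524\right) + 948767\right) - 2754780\right) + G{\left(-849,-1068 \right)} = \left(\left(\left(\left(11^{2} \cdot 148 + 360\right) - 942524\right) + 948767\right) - 2754780\right) - -1117284 = \left(\left(\left(\left(121 \cdot 148 + 360\right) - 942524\right) + 948767\right) - 2754780\right) + 1117284 = \left(\left(\left(\left(17908 + 360\right) - 942524\right) + 948767\right) - 2754780\right) + 1117284 = \left(\left(\left(18268 - 942524\right) + 948767\right) - 2754780\right) + 1117284 = \left(\left(-924256 + 948767\right) - 2754780\right) + 1117284 = \left(24511 - 2754780\right) + 1117284 = -2730269 + 1117284 = -1612985$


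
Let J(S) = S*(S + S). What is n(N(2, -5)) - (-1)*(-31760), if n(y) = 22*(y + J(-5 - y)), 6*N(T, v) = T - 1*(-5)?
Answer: -270550/9 ≈ -30061.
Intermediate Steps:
N(T, v) = ⅚ + T/6 (N(T, v) = (T - 1*(-5))/6 = (T + 5)/6 = (5 + T)/6 = ⅚ + T/6)
J(S) = 2*S² (J(S) = S*(2*S) = 2*S²)
n(y) = 22*y + 44*(-5 - y)² (n(y) = 22*(y + 2*(-5 - y)²) = 22*y + 44*(-5 - y)²)
n(N(2, -5)) - (-1)*(-31760) = (22*(⅚ + (⅙)*2) + 44*(5 + (⅚ + (⅙)*2))²) - (-1)*(-31760) = (22*(⅚ + ⅓) + 44*(5 + (⅚ + ⅓))²) - 1*31760 = (22*(7/6) + 44*(5 + 7/6)²) - 31760 = (77/3 + 44*(37/6)²) - 31760 = (77/3 + 44*(1369/36)) - 31760 = (77/3 + 15059/9) - 31760 = 15290/9 - 31760 = -270550/9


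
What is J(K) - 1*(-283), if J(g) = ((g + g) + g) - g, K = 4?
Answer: 291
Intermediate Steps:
J(g) = 2*g (J(g) = (2*g + g) - g = 3*g - g = 2*g)
J(K) - 1*(-283) = 2*4 - 1*(-283) = 8 + 283 = 291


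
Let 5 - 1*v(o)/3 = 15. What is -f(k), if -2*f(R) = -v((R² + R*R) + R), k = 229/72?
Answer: 15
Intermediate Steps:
k = 229/72 (k = 229*(1/72) = 229/72 ≈ 3.1806)
v(o) = -30 (v(o) = 15 - 3*15 = 15 - 45 = -30)
f(R) = -15 (f(R) = -(-1)*(-30)/2 = -½*30 = -15)
-f(k) = -1*(-15) = 15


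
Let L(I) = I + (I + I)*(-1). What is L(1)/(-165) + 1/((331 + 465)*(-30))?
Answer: 527/87560 ≈ 0.0060187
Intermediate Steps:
L(I) = -I (L(I) = I + (2*I)*(-1) = I - 2*I = -I)
L(1)/(-165) + 1/((331 + 465)*(-30)) = -1*1/(-165) + 1/((331 + 465)*(-30)) = -1*(-1/165) - 1/30/796 = 1/165 + (1/796)*(-1/30) = 1/165 - 1/23880 = 527/87560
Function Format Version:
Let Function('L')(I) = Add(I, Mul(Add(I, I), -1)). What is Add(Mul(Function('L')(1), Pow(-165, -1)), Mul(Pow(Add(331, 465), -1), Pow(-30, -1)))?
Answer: Rational(527, 87560) ≈ 0.0060187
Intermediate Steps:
Function('L')(I) = Mul(-1, I) (Function('L')(I) = Add(I, Mul(Mul(2, I), -1)) = Add(I, Mul(-2, I)) = Mul(-1, I))
Add(Mul(Function('L')(1), Pow(-165, -1)), Mul(Pow(Add(331, 465), -1), Pow(-30, -1))) = Add(Mul(Mul(-1, 1), Pow(-165, -1)), Mul(Pow(Add(331, 465), -1), Pow(-30, -1))) = Add(Mul(-1, Rational(-1, 165)), Mul(Pow(796, -1), Rational(-1, 30))) = Add(Rational(1, 165), Mul(Rational(1, 796), Rational(-1, 30))) = Add(Rational(1, 165), Rational(-1, 23880)) = Rational(527, 87560)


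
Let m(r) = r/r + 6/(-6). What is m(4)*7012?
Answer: 0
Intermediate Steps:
m(r) = 0 (m(r) = 1 + 6*(-⅙) = 1 - 1 = 0)
m(4)*7012 = 0*7012 = 0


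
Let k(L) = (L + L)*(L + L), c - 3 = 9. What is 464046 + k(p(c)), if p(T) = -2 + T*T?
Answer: 544702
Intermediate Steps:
c = 12 (c = 3 + 9 = 12)
p(T) = -2 + T²
k(L) = 4*L² (k(L) = (2*L)*(2*L) = 4*L²)
464046 + k(p(c)) = 464046 + 4*(-2 + 12²)² = 464046 + 4*(-2 + 144)² = 464046 + 4*142² = 464046 + 4*20164 = 464046 + 80656 = 544702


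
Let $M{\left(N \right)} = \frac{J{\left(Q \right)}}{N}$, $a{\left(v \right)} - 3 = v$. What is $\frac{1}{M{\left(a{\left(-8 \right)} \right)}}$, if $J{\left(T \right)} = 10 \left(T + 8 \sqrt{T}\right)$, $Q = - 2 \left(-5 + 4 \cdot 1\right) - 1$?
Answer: $- \frac{1}{18} \approx -0.055556$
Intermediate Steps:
$Q = 1$ ($Q = - 2 \left(-5 + 4\right) - 1 = \left(-2\right) \left(-1\right) - 1 = 2 - 1 = 1$)
$J{\left(T \right)} = 10 T + 80 \sqrt{T}$
$a{\left(v \right)} = 3 + v$
$M{\left(N \right)} = \frac{90}{N}$ ($M{\left(N \right)} = \frac{10 \cdot 1 + 80 \sqrt{1}}{N} = \frac{10 + 80 \cdot 1}{N} = \frac{10 + 80}{N} = \frac{90}{N}$)
$\frac{1}{M{\left(a{\left(-8 \right)} \right)}} = \frac{1}{90 \frac{1}{3 - 8}} = \frac{1}{90 \frac{1}{-5}} = \frac{1}{90 \left(- \frac{1}{5}\right)} = \frac{1}{-18} = - \frac{1}{18}$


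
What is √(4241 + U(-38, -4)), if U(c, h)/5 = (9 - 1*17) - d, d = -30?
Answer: √4351 ≈ 65.962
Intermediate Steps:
U(c, h) = 110 (U(c, h) = 5*((9 - 1*17) - 1*(-30)) = 5*((9 - 17) + 30) = 5*(-8 + 30) = 5*22 = 110)
√(4241 + U(-38, -4)) = √(4241 + 110) = √4351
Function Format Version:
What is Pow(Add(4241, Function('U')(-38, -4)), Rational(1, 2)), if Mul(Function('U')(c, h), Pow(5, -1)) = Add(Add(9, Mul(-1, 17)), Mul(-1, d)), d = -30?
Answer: Pow(4351, Rational(1, 2)) ≈ 65.962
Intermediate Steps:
Function('U')(c, h) = 110 (Function('U')(c, h) = Mul(5, Add(Add(9, Mul(-1, 17)), Mul(-1, -30))) = Mul(5, Add(Add(9, -17), 30)) = Mul(5, Add(-8, 30)) = Mul(5, 22) = 110)
Pow(Add(4241, Function('U')(-38, -4)), Rational(1, 2)) = Pow(Add(4241, 110), Rational(1, 2)) = Pow(4351, Rational(1, 2))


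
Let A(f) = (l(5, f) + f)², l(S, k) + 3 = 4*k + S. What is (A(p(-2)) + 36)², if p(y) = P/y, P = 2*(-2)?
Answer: 32400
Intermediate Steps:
l(S, k) = -3 + S + 4*k (l(S, k) = -3 + (4*k + S) = -3 + (S + 4*k) = -3 + S + 4*k)
P = -4
p(y) = -4/y
A(f) = (2 + 5*f)² (A(f) = ((-3 + 5 + 4*f) + f)² = ((2 + 4*f) + f)² = (2 + 5*f)²)
(A(p(-2)) + 36)² = ((2 + 5*(-4/(-2)))² + 36)² = ((2 + 5*(-4*(-½)))² + 36)² = ((2 + 5*2)² + 36)² = ((2 + 10)² + 36)² = (12² + 36)² = (144 + 36)² = 180² = 32400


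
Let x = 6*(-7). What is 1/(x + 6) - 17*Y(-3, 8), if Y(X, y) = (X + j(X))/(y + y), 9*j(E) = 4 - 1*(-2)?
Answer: 353/144 ≈ 2.4514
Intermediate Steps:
j(E) = ⅔ (j(E) = (4 - 1*(-2))/9 = (4 + 2)/9 = (⅑)*6 = ⅔)
x = -42
Y(X, y) = (⅔ + X)/(2*y) (Y(X, y) = (X + ⅔)/(y + y) = (⅔ + X)/((2*y)) = (⅔ + X)*(1/(2*y)) = (⅔ + X)/(2*y))
1/(x + 6) - 17*Y(-3, 8) = 1/(-42 + 6) - 17*(2 + 3*(-3))/(6*8) = 1/(-36) - 17*(2 - 9)/(6*8) = -1/36 - 17*(-7)/(6*8) = -1/36 - 17*(-7/48) = -1/36 + 119/48 = 353/144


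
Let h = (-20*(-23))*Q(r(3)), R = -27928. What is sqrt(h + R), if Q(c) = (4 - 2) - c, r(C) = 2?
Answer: 2*I*sqrt(6982) ≈ 167.12*I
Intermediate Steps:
Q(c) = 2 - c
h = 0 (h = (-20*(-23))*(2 - 1*2) = 460*(2 - 2) = 460*0 = 0)
sqrt(h + R) = sqrt(0 - 27928) = sqrt(-27928) = 2*I*sqrt(6982)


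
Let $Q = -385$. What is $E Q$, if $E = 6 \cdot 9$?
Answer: $-20790$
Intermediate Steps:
$E = 54$
$E Q = 54 \left(-385\right) = -20790$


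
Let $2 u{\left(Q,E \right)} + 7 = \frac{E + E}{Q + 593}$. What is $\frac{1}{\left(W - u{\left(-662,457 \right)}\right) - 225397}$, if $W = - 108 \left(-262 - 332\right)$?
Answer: $- \frac{138}{22250413} \approx -6.2021 \cdot 10^{-6}$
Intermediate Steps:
$u{\left(Q,E \right)} = - \frac{7}{2} + \frac{E}{593 + Q}$ ($u{\left(Q,E \right)} = - \frac{7}{2} + \frac{\left(E + E\right) \frac{1}{Q + 593}}{2} = - \frac{7}{2} + \frac{2 E \frac{1}{593 + Q}}{2} = - \frac{7}{2} + \frac{E}{593 + Q}$)
$W = 64152$ ($W = \left(-108\right) \left(-594\right) = 64152$)
$\frac{1}{\left(W - u{\left(-662,457 \right)}\right) - 225397} = \frac{1}{\left(64152 - \frac{-4151 - -4634 + 2 \cdot 457}{2 \left(593 - 662\right)}\right) - 225397} = \frac{1}{\left(64152 - \frac{-4151 + 4634 + 914}{2 \left(-69\right)}\right) - 225397} = \frac{1}{\left(64152 - \frac{1}{2} \left(- \frac{1}{69}\right) 1397\right) - 225397} = \frac{1}{\left(64152 - - \frac{1397}{138}\right) - 225397} = \frac{1}{\left(64152 + \frac{1397}{138}\right) - 225397} = \frac{1}{\frac{8854373}{138} - 225397} = \frac{1}{- \frac{22250413}{138}} = - \frac{138}{22250413}$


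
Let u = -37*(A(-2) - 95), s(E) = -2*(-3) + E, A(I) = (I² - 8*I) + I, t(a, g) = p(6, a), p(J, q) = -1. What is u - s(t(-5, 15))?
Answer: 2844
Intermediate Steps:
t(a, g) = -1
A(I) = I² - 7*I
s(E) = 6 + E
u = 2849 (u = -37*(-2*(-7 - 2) - 95) = -37*(-2*(-9) - 95) = -37*(18 - 95) = -37*(-77) = 2849)
u - s(t(-5, 15)) = 2849 - (6 - 1) = 2849 - 1*5 = 2849 - 5 = 2844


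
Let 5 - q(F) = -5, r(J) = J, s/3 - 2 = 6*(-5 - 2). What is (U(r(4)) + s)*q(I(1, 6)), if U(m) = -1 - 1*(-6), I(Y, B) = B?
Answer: -1150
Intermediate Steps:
s = -120 (s = 6 + 3*(6*(-5 - 2)) = 6 + 3*(6*(-7)) = 6 + 3*(-42) = 6 - 126 = -120)
q(F) = 10 (q(F) = 5 - 1*(-5) = 5 + 5 = 10)
U(m) = 5 (U(m) = -1 + 6 = 5)
(U(r(4)) + s)*q(I(1, 6)) = (5 - 120)*10 = -115*10 = -1150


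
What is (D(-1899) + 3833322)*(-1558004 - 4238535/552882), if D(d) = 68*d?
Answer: -531796115702083995/92147 ≈ -5.7712e+12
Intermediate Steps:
(D(-1899) + 3833322)*(-1558004 - 4238535/552882) = (68*(-1899) + 3833322)*(-1558004 - 4238535/552882) = (-129132 + 3833322)*(-1558004 - 4238535*1/552882) = 3704190*(-1558004 - 1412845/184294) = 3704190*(-287132202021/184294) = -531796115702083995/92147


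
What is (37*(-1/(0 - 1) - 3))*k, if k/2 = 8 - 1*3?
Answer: -740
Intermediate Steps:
k = 10 (k = 2*(8 - 1*3) = 2*(8 - 3) = 2*5 = 10)
(37*(-1/(0 - 1) - 3))*k = (37*(-1/(0 - 1) - 3))*10 = (37*(-1/(-1) - 3))*10 = (37*(-1*(-1) - 3))*10 = (37*(1 - 3))*10 = (37*(-2))*10 = -74*10 = -740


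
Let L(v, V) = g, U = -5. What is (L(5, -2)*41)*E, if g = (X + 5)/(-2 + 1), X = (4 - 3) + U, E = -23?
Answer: 943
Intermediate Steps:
X = -4 (X = (4 - 3) - 5 = 1 - 5 = -4)
g = -1 (g = (-4 + 5)/(-2 + 1) = 1/(-1) = 1*(-1) = -1)
L(v, V) = -1
(L(5, -2)*41)*E = -1*41*(-23) = -41*(-23) = 943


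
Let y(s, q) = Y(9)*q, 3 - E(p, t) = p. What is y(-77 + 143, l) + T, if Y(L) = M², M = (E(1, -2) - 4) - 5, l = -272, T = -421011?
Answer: -434339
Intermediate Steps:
E(p, t) = 3 - p
M = -7 (M = ((3 - 1*1) - 4) - 5 = ((3 - 1) - 4) - 5 = (2 - 4) - 5 = -2 - 5 = -7)
Y(L) = 49 (Y(L) = (-7)² = 49)
y(s, q) = 49*q
y(-77 + 143, l) + T = 49*(-272) - 421011 = -13328 - 421011 = -434339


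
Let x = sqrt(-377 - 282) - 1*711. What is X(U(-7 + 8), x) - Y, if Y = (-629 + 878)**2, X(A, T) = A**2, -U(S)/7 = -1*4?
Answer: -61217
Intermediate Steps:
U(S) = 28 (U(S) = -(-7)*4 = -7*(-4) = 28)
x = -711 + I*sqrt(659) (x = sqrt(-659) - 711 = I*sqrt(659) - 711 = -711 + I*sqrt(659) ≈ -711.0 + 25.671*I)
Y = 62001 (Y = 249**2 = 62001)
X(U(-7 + 8), x) - Y = 28**2 - 1*62001 = 784 - 62001 = -61217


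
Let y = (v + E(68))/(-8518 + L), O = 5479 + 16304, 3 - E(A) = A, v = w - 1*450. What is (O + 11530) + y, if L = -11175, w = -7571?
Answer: 656040995/19693 ≈ 33313.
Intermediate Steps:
v = -8021 (v = -7571 - 1*450 = -7571 - 450 = -8021)
E(A) = 3 - A
O = 21783
y = 8086/19693 (y = (-8021 + (3 - 1*68))/(-8518 - 11175) = (-8021 + (3 - 68))/(-19693) = (-8021 - 65)*(-1/19693) = -8086*(-1/19693) = 8086/19693 ≈ 0.41060)
(O + 11530) + y = (21783 + 11530) + 8086/19693 = 33313 + 8086/19693 = 656040995/19693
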